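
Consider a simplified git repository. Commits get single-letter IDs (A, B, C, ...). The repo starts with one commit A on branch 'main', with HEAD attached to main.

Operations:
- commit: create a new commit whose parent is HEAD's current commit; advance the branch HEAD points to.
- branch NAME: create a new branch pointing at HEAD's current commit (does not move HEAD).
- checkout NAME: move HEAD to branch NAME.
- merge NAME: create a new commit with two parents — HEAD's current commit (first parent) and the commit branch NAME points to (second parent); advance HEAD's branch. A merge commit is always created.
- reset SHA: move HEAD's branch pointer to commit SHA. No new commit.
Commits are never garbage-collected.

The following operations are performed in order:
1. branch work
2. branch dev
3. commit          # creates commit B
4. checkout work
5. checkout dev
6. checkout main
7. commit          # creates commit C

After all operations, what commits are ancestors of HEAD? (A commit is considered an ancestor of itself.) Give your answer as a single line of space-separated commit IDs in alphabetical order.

After op 1 (branch): HEAD=main@A [main=A work=A]
After op 2 (branch): HEAD=main@A [dev=A main=A work=A]
After op 3 (commit): HEAD=main@B [dev=A main=B work=A]
After op 4 (checkout): HEAD=work@A [dev=A main=B work=A]
After op 5 (checkout): HEAD=dev@A [dev=A main=B work=A]
After op 6 (checkout): HEAD=main@B [dev=A main=B work=A]
After op 7 (commit): HEAD=main@C [dev=A main=C work=A]

Answer: A B C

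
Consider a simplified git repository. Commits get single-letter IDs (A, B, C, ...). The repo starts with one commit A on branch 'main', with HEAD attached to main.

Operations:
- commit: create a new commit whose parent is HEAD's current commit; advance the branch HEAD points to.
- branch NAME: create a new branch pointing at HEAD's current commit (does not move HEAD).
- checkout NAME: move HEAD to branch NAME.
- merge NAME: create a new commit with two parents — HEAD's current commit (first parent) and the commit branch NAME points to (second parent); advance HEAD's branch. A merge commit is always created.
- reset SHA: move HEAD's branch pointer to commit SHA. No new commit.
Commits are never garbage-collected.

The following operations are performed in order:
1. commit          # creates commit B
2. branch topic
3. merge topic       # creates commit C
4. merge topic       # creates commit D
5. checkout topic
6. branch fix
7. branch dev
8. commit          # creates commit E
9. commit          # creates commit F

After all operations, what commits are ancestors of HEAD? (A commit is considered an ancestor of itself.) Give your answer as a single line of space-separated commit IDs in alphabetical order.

After op 1 (commit): HEAD=main@B [main=B]
After op 2 (branch): HEAD=main@B [main=B topic=B]
After op 3 (merge): HEAD=main@C [main=C topic=B]
After op 4 (merge): HEAD=main@D [main=D topic=B]
After op 5 (checkout): HEAD=topic@B [main=D topic=B]
After op 6 (branch): HEAD=topic@B [fix=B main=D topic=B]
After op 7 (branch): HEAD=topic@B [dev=B fix=B main=D topic=B]
After op 8 (commit): HEAD=topic@E [dev=B fix=B main=D topic=E]
After op 9 (commit): HEAD=topic@F [dev=B fix=B main=D topic=F]

Answer: A B E F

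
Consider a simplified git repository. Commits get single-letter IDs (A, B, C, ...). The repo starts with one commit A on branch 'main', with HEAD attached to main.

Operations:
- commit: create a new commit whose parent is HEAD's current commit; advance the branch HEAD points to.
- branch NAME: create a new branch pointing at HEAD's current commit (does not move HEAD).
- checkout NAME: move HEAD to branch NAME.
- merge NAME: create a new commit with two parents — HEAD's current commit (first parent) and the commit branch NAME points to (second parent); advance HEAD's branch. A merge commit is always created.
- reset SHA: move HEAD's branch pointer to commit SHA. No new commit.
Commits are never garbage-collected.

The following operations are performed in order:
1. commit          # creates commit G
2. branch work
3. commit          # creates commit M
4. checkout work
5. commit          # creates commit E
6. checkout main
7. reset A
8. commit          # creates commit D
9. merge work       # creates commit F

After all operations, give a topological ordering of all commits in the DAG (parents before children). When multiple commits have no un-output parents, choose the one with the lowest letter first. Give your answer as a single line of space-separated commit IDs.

After op 1 (commit): HEAD=main@G [main=G]
After op 2 (branch): HEAD=main@G [main=G work=G]
After op 3 (commit): HEAD=main@M [main=M work=G]
After op 4 (checkout): HEAD=work@G [main=M work=G]
After op 5 (commit): HEAD=work@E [main=M work=E]
After op 6 (checkout): HEAD=main@M [main=M work=E]
After op 7 (reset): HEAD=main@A [main=A work=E]
After op 8 (commit): HEAD=main@D [main=D work=E]
After op 9 (merge): HEAD=main@F [main=F work=E]
commit A: parents=[]
commit D: parents=['A']
commit E: parents=['G']
commit F: parents=['D', 'E']
commit G: parents=['A']
commit M: parents=['G']

Answer: A D G E F M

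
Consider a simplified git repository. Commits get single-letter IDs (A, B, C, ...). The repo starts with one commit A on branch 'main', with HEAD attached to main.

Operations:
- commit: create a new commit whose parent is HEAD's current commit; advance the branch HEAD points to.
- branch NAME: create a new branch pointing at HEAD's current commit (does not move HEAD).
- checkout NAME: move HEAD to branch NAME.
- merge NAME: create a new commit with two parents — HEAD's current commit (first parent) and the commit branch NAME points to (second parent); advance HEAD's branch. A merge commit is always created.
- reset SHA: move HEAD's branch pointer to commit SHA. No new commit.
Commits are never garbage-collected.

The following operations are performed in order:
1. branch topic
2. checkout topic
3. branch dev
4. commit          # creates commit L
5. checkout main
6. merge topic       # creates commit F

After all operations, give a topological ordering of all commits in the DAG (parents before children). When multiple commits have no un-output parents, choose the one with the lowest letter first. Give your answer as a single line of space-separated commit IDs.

After op 1 (branch): HEAD=main@A [main=A topic=A]
After op 2 (checkout): HEAD=topic@A [main=A topic=A]
After op 3 (branch): HEAD=topic@A [dev=A main=A topic=A]
After op 4 (commit): HEAD=topic@L [dev=A main=A topic=L]
After op 5 (checkout): HEAD=main@A [dev=A main=A topic=L]
After op 6 (merge): HEAD=main@F [dev=A main=F topic=L]
commit A: parents=[]
commit F: parents=['A', 'L']
commit L: parents=['A']

Answer: A L F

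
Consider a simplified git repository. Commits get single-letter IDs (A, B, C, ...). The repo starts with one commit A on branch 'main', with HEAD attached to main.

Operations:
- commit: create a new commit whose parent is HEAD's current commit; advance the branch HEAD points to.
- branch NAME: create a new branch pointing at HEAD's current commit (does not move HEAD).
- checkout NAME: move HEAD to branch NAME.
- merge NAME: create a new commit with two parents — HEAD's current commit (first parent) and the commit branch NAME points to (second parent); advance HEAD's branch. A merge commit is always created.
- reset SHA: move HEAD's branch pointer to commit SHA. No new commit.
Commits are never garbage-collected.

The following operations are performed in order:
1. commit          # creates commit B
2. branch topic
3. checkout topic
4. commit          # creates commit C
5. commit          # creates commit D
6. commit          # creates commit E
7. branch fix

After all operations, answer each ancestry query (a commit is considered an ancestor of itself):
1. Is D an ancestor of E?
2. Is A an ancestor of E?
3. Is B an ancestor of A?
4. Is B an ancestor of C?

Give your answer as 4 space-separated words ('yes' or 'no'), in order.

After op 1 (commit): HEAD=main@B [main=B]
After op 2 (branch): HEAD=main@B [main=B topic=B]
After op 3 (checkout): HEAD=topic@B [main=B topic=B]
After op 4 (commit): HEAD=topic@C [main=B topic=C]
After op 5 (commit): HEAD=topic@D [main=B topic=D]
After op 6 (commit): HEAD=topic@E [main=B topic=E]
After op 7 (branch): HEAD=topic@E [fix=E main=B topic=E]
ancestors(E) = {A,B,C,D,E}; D in? yes
ancestors(E) = {A,B,C,D,E}; A in? yes
ancestors(A) = {A}; B in? no
ancestors(C) = {A,B,C}; B in? yes

Answer: yes yes no yes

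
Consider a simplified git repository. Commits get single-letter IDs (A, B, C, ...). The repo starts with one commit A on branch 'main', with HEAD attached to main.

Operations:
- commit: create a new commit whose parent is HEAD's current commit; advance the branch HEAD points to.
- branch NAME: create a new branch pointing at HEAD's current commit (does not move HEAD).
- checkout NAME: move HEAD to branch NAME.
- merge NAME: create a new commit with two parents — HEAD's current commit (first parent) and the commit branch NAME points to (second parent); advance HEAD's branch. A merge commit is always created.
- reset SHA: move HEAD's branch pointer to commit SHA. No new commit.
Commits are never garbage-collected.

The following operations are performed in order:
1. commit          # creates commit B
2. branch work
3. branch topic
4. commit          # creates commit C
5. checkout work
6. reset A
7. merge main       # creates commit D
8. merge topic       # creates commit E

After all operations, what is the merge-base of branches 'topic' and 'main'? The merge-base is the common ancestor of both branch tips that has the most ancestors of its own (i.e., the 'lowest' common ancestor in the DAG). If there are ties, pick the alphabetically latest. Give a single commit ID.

Answer: B

Derivation:
After op 1 (commit): HEAD=main@B [main=B]
After op 2 (branch): HEAD=main@B [main=B work=B]
After op 3 (branch): HEAD=main@B [main=B topic=B work=B]
After op 4 (commit): HEAD=main@C [main=C topic=B work=B]
After op 5 (checkout): HEAD=work@B [main=C topic=B work=B]
After op 6 (reset): HEAD=work@A [main=C topic=B work=A]
After op 7 (merge): HEAD=work@D [main=C topic=B work=D]
After op 8 (merge): HEAD=work@E [main=C topic=B work=E]
ancestors(topic=B): ['A', 'B']
ancestors(main=C): ['A', 'B', 'C']
common: ['A', 'B']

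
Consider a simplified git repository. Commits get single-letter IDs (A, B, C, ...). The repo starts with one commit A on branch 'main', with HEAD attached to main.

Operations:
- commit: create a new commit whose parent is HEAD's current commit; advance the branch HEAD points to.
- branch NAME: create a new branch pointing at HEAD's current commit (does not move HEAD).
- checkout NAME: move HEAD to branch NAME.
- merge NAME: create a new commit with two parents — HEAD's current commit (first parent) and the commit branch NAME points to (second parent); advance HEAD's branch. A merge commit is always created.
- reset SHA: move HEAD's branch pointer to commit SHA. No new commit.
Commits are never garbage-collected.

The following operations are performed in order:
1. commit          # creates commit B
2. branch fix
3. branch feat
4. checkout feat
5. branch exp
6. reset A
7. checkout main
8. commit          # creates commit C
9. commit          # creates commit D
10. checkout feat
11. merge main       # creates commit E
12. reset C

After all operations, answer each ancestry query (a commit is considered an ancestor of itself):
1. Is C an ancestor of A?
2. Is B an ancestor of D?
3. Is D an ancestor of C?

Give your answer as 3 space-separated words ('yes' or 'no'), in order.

After op 1 (commit): HEAD=main@B [main=B]
After op 2 (branch): HEAD=main@B [fix=B main=B]
After op 3 (branch): HEAD=main@B [feat=B fix=B main=B]
After op 4 (checkout): HEAD=feat@B [feat=B fix=B main=B]
After op 5 (branch): HEAD=feat@B [exp=B feat=B fix=B main=B]
After op 6 (reset): HEAD=feat@A [exp=B feat=A fix=B main=B]
After op 7 (checkout): HEAD=main@B [exp=B feat=A fix=B main=B]
After op 8 (commit): HEAD=main@C [exp=B feat=A fix=B main=C]
After op 9 (commit): HEAD=main@D [exp=B feat=A fix=B main=D]
After op 10 (checkout): HEAD=feat@A [exp=B feat=A fix=B main=D]
After op 11 (merge): HEAD=feat@E [exp=B feat=E fix=B main=D]
After op 12 (reset): HEAD=feat@C [exp=B feat=C fix=B main=D]
ancestors(A) = {A}; C in? no
ancestors(D) = {A,B,C,D}; B in? yes
ancestors(C) = {A,B,C}; D in? no

Answer: no yes no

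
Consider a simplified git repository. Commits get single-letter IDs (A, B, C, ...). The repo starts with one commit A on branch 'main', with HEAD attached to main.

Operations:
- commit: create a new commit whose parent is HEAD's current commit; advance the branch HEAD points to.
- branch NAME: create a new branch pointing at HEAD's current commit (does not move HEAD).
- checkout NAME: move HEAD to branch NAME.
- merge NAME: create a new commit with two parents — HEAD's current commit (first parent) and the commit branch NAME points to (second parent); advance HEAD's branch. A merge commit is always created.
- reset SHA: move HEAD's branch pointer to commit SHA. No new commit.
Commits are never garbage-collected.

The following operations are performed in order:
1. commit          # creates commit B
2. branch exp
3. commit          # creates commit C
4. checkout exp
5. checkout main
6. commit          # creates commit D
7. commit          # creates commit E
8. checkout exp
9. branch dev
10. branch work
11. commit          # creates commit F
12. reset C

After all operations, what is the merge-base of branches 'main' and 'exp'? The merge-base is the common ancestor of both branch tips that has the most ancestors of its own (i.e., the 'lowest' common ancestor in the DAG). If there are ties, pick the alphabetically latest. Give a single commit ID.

Answer: C

Derivation:
After op 1 (commit): HEAD=main@B [main=B]
After op 2 (branch): HEAD=main@B [exp=B main=B]
After op 3 (commit): HEAD=main@C [exp=B main=C]
After op 4 (checkout): HEAD=exp@B [exp=B main=C]
After op 5 (checkout): HEAD=main@C [exp=B main=C]
After op 6 (commit): HEAD=main@D [exp=B main=D]
After op 7 (commit): HEAD=main@E [exp=B main=E]
After op 8 (checkout): HEAD=exp@B [exp=B main=E]
After op 9 (branch): HEAD=exp@B [dev=B exp=B main=E]
After op 10 (branch): HEAD=exp@B [dev=B exp=B main=E work=B]
After op 11 (commit): HEAD=exp@F [dev=B exp=F main=E work=B]
After op 12 (reset): HEAD=exp@C [dev=B exp=C main=E work=B]
ancestors(main=E): ['A', 'B', 'C', 'D', 'E']
ancestors(exp=C): ['A', 'B', 'C']
common: ['A', 'B', 'C']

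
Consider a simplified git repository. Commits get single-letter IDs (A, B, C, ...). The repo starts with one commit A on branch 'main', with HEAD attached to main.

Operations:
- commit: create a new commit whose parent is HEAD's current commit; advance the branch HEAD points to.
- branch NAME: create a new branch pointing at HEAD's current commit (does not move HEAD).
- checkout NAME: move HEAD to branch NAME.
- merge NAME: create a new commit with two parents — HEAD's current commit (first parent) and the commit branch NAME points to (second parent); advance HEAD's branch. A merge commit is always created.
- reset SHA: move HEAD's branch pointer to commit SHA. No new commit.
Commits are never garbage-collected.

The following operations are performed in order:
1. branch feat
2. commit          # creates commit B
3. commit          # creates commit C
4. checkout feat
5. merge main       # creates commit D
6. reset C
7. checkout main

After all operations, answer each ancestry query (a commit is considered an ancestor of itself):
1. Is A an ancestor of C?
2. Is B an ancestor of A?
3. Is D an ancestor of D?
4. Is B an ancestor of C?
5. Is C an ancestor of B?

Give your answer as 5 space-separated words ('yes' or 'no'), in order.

Answer: yes no yes yes no

Derivation:
After op 1 (branch): HEAD=main@A [feat=A main=A]
After op 2 (commit): HEAD=main@B [feat=A main=B]
After op 3 (commit): HEAD=main@C [feat=A main=C]
After op 4 (checkout): HEAD=feat@A [feat=A main=C]
After op 5 (merge): HEAD=feat@D [feat=D main=C]
After op 6 (reset): HEAD=feat@C [feat=C main=C]
After op 7 (checkout): HEAD=main@C [feat=C main=C]
ancestors(C) = {A,B,C}; A in? yes
ancestors(A) = {A}; B in? no
ancestors(D) = {A,B,C,D}; D in? yes
ancestors(C) = {A,B,C}; B in? yes
ancestors(B) = {A,B}; C in? no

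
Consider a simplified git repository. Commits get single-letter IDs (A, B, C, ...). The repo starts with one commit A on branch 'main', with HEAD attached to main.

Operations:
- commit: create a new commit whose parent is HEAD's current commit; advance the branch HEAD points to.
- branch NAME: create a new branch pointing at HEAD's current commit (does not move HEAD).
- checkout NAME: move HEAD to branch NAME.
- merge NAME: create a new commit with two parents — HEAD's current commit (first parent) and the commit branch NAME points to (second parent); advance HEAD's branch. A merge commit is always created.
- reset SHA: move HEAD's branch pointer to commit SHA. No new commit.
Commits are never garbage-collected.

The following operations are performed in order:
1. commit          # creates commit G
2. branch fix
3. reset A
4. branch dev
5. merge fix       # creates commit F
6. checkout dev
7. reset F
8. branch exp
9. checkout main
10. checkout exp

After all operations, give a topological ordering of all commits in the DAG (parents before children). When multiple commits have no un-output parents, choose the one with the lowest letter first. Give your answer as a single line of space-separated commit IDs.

Answer: A G F

Derivation:
After op 1 (commit): HEAD=main@G [main=G]
After op 2 (branch): HEAD=main@G [fix=G main=G]
After op 3 (reset): HEAD=main@A [fix=G main=A]
After op 4 (branch): HEAD=main@A [dev=A fix=G main=A]
After op 5 (merge): HEAD=main@F [dev=A fix=G main=F]
After op 6 (checkout): HEAD=dev@A [dev=A fix=G main=F]
After op 7 (reset): HEAD=dev@F [dev=F fix=G main=F]
After op 8 (branch): HEAD=dev@F [dev=F exp=F fix=G main=F]
After op 9 (checkout): HEAD=main@F [dev=F exp=F fix=G main=F]
After op 10 (checkout): HEAD=exp@F [dev=F exp=F fix=G main=F]
commit A: parents=[]
commit F: parents=['A', 'G']
commit G: parents=['A']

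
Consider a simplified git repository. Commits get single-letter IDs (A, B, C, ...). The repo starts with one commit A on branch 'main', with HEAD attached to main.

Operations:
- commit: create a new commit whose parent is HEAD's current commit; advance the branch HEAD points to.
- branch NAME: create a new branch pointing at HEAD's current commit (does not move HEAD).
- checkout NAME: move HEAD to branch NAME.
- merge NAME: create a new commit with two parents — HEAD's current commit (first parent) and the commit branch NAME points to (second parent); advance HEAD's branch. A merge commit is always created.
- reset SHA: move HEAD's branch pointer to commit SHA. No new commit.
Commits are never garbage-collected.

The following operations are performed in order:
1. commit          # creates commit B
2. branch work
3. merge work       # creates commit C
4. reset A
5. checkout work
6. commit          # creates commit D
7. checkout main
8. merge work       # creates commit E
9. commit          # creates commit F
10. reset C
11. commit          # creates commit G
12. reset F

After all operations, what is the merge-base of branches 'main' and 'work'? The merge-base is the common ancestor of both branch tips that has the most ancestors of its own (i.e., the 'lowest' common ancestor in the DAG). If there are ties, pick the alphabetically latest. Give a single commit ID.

Answer: D

Derivation:
After op 1 (commit): HEAD=main@B [main=B]
After op 2 (branch): HEAD=main@B [main=B work=B]
After op 3 (merge): HEAD=main@C [main=C work=B]
After op 4 (reset): HEAD=main@A [main=A work=B]
After op 5 (checkout): HEAD=work@B [main=A work=B]
After op 6 (commit): HEAD=work@D [main=A work=D]
After op 7 (checkout): HEAD=main@A [main=A work=D]
After op 8 (merge): HEAD=main@E [main=E work=D]
After op 9 (commit): HEAD=main@F [main=F work=D]
After op 10 (reset): HEAD=main@C [main=C work=D]
After op 11 (commit): HEAD=main@G [main=G work=D]
After op 12 (reset): HEAD=main@F [main=F work=D]
ancestors(main=F): ['A', 'B', 'D', 'E', 'F']
ancestors(work=D): ['A', 'B', 'D']
common: ['A', 'B', 'D']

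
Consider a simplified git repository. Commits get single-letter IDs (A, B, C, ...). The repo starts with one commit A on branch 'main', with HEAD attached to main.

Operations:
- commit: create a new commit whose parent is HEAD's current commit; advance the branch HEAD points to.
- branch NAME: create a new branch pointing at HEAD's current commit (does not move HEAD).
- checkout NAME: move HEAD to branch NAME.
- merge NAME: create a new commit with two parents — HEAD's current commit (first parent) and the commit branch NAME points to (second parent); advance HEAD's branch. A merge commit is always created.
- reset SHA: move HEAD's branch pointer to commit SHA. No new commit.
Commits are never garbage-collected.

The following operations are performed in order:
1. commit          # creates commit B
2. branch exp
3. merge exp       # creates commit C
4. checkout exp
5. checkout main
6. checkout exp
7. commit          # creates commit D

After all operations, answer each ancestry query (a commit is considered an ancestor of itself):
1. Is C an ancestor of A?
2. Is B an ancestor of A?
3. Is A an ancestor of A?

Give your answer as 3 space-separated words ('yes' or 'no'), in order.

After op 1 (commit): HEAD=main@B [main=B]
After op 2 (branch): HEAD=main@B [exp=B main=B]
After op 3 (merge): HEAD=main@C [exp=B main=C]
After op 4 (checkout): HEAD=exp@B [exp=B main=C]
After op 5 (checkout): HEAD=main@C [exp=B main=C]
After op 6 (checkout): HEAD=exp@B [exp=B main=C]
After op 7 (commit): HEAD=exp@D [exp=D main=C]
ancestors(A) = {A}; C in? no
ancestors(A) = {A}; B in? no
ancestors(A) = {A}; A in? yes

Answer: no no yes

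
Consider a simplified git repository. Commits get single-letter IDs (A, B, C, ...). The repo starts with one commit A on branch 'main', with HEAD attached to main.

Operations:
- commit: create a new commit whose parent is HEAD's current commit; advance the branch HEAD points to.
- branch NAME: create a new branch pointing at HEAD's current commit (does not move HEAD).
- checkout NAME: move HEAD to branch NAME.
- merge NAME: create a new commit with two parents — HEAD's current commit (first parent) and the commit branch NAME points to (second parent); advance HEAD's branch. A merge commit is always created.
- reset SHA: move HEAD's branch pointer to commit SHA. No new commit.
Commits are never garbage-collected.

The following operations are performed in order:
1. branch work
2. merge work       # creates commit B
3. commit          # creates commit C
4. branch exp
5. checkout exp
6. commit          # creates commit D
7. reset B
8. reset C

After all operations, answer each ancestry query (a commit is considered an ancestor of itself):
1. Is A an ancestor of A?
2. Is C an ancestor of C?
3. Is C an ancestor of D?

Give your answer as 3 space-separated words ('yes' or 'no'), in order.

Answer: yes yes yes

Derivation:
After op 1 (branch): HEAD=main@A [main=A work=A]
After op 2 (merge): HEAD=main@B [main=B work=A]
After op 3 (commit): HEAD=main@C [main=C work=A]
After op 4 (branch): HEAD=main@C [exp=C main=C work=A]
After op 5 (checkout): HEAD=exp@C [exp=C main=C work=A]
After op 6 (commit): HEAD=exp@D [exp=D main=C work=A]
After op 7 (reset): HEAD=exp@B [exp=B main=C work=A]
After op 8 (reset): HEAD=exp@C [exp=C main=C work=A]
ancestors(A) = {A}; A in? yes
ancestors(C) = {A,B,C}; C in? yes
ancestors(D) = {A,B,C,D}; C in? yes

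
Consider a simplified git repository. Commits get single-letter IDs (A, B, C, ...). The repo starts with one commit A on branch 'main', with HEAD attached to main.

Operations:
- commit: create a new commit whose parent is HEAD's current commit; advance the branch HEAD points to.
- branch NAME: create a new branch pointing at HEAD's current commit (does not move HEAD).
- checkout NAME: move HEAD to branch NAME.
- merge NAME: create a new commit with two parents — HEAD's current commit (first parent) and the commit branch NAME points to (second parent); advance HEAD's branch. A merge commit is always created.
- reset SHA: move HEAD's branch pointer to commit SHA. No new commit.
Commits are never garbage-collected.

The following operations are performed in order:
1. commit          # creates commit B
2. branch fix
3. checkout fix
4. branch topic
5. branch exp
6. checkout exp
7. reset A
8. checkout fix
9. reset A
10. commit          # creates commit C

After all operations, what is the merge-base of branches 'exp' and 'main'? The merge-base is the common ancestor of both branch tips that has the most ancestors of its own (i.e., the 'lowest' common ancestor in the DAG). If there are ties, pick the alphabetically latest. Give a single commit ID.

After op 1 (commit): HEAD=main@B [main=B]
After op 2 (branch): HEAD=main@B [fix=B main=B]
After op 3 (checkout): HEAD=fix@B [fix=B main=B]
After op 4 (branch): HEAD=fix@B [fix=B main=B topic=B]
After op 5 (branch): HEAD=fix@B [exp=B fix=B main=B topic=B]
After op 6 (checkout): HEAD=exp@B [exp=B fix=B main=B topic=B]
After op 7 (reset): HEAD=exp@A [exp=A fix=B main=B topic=B]
After op 8 (checkout): HEAD=fix@B [exp=A fix=B main=B topic=B]
After op 9 (reset): HEAD=fix@A [exp=A fix=A main=B topic=B]
After op 10 (commit): HEAD=fix@C [exp=A fix=C main=B topic=B]
ancestors(exp=A): ['A']
ancestors(main=B): ['A', 'B']
common: ['A']

Answer: A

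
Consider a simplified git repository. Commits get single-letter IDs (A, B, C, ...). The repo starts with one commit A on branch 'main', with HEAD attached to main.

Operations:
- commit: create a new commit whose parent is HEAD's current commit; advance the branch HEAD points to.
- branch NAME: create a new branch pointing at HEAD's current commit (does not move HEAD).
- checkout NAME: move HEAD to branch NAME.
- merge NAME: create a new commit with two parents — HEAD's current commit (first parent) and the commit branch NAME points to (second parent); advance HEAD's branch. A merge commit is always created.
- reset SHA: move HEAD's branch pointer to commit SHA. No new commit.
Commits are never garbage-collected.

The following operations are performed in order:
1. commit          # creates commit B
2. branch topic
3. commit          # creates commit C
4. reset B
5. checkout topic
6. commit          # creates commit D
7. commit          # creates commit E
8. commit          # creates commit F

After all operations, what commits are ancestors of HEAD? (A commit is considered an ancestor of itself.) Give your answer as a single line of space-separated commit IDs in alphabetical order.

After op 1 (commit): HEAD=main@B [main=B]
After op 2 (branch): HEAD=main@B [main=B topic=B]
After op 3 (commit): HEAD=main@C [main=C topic=B]
After op 4 (reset): HEAD=main@B [main=B topic=B]
After op 5 (checkout): HEAD=topic@B [main=B topic=B]
After op 6 (commit): HEAD=topic@D [main=B topic=D]
After op 7 (commit): HEAD=topic@E [main=B topic=E]
After op 8 (commit): HEAD=topic@F [main=B topic=F]

Answer: A B D E F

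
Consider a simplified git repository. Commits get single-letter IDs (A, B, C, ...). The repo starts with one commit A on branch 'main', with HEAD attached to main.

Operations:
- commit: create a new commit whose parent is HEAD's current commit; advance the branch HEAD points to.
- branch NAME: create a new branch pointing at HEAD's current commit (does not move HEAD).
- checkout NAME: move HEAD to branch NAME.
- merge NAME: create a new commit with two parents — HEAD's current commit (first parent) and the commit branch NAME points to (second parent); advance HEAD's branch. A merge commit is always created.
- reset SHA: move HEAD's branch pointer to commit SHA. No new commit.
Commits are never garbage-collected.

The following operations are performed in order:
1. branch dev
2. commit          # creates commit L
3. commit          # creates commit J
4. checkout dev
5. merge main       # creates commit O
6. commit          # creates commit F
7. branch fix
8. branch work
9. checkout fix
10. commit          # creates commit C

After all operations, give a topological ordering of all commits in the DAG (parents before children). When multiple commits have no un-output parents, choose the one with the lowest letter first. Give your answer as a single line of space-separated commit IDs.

After op 1 (branch): HEAD=main@A [dev=A main=A]
After op 2 (commit): HEAD=main@L [dev=A main=L]
After op 3 (commit): HEAD=main@J [dev=A main=J]
After op 4 (checkout): HEAD=dev@A [dev=A main=J]
After op 5 (merge): HEAD=dev@O [dev=O main=J]
After op 6 (commit): HEAD=dev@F [dev=F main=J]
After op 7 (branch): HEAD=dev@F [dev=F fix=F main=J]
After op 8 (branch): HEAD=dev@F [dev=F fix=F main=J work=F]
After op 9 (checkout): HEAD=fix@F [dev=F fix=F main=J work=F]
After op 10 (commit): HEAD=fix@C [dev=F fix=C main=J work=F]
commit A: parents=[]
commit C: parents=['F']
commit F: parents=['O']
commit J: parents=['L']
commit L: parents=['A']
commit O: parents=['A', 'J']

Answer: A L J O F C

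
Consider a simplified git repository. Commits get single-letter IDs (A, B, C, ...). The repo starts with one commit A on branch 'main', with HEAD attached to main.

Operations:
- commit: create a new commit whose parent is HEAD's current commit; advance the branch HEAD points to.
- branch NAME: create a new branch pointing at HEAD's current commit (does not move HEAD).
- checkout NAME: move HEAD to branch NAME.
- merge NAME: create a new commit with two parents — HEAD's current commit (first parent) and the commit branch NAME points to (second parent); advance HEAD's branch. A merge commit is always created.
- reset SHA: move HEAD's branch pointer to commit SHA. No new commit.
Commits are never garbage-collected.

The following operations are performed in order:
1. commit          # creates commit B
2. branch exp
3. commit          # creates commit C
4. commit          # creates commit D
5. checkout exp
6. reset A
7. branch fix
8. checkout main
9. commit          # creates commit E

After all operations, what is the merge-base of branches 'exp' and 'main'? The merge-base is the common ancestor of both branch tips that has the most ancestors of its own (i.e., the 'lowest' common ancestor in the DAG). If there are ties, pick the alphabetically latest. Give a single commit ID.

After op 1 (commit): HEAD=main@B [main=B]
After op 2 (branch): HEAD=main@B [exp=B main=B]
After op 3 (commit): HEAD=main@C [exp=B main=C]
After op 4 (commit): HEAD=main@D [exp=B main=D]
After op 5 (checkout): HEAD=exp@B [exp=B main=D]
After op 6 (reset): HEAD=exp@A [exp=A main=D]
After op 7 (branch): HEAD=exp@A [exp=A fix=A main=D]
After op 8 (checkout): HEAD=main@D [exp=A fix=A main=D]
After op 9 (commit): HEAD=main@E [exp=A fix=A main=E]
ancestors(exp=A): ['A']
ancestors(main=E): ['A', 'B', 'C', 'D', 'E']
common: ['A']

Answer: A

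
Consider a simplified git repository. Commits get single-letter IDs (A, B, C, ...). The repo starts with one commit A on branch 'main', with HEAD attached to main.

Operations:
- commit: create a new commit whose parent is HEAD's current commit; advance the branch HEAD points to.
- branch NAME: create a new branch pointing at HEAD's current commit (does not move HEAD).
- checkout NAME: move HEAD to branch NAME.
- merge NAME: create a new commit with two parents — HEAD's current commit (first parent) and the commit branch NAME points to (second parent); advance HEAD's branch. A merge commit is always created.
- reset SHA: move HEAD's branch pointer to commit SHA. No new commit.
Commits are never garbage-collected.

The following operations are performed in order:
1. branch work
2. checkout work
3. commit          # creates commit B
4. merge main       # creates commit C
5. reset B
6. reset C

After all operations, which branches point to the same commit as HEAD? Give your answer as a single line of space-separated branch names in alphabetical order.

Answer: work

Derivation:
After op 1 (branch): HEAD=main@A [main=A work=A]
After op 2 (checkout): HEAD=work@A [main=A work=A]
After op 3 (commit): HEAD=work@B [main=A work=B]
After op 4 (merge): HEAD=work@C [main=A work=C]
After op 5 (reset): HEAD=work@B [main=A work=B]
After op 6 (reset): HEAD=work@C [main=A work=C]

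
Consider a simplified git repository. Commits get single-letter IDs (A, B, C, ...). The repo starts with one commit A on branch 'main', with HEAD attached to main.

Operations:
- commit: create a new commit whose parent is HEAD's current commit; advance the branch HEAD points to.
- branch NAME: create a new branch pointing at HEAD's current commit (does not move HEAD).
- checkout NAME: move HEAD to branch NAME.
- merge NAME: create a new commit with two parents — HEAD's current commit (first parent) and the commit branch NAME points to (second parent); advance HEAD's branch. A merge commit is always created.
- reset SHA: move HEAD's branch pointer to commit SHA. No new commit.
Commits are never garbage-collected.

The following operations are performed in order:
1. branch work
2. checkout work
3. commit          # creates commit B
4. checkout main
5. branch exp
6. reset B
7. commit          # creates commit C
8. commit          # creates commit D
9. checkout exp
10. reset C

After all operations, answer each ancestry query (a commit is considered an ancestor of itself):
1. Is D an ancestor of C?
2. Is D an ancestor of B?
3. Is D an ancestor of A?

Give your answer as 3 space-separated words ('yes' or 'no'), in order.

After op 1 (branch): HEAD=main@A [main=A work=A]
After op 2 (checkout): HEAD=work@A [main=A work=A]
After op 3 (commit): HEAD=work@B [main=A work=B]
After op 4 (checkout): HEAD=main@A [main=A work=B]
After op 5 (branch): HEAD=main@A [exp=A main=A work=B]
After op 6 (reset): HEAD=main@B [exp=A main=B work=B]
After op 7 (commit): HEAD=main@C [exp=A main=C work=B]
After op 8 (commit): HEAD=main@D [exp=A main=D work=B]
After op 9 (checkout): HEAD=exp@A [exp=A main=D work=B]
After op 10 (reset): HEAD=exp@C [exp=C main=D work=B]
ancestors(C) = {A,B,C}; D in? no
ancestors(B) = {A,B}; D in? no
ancestors(A) = {A}; D in? no

Answer: no no no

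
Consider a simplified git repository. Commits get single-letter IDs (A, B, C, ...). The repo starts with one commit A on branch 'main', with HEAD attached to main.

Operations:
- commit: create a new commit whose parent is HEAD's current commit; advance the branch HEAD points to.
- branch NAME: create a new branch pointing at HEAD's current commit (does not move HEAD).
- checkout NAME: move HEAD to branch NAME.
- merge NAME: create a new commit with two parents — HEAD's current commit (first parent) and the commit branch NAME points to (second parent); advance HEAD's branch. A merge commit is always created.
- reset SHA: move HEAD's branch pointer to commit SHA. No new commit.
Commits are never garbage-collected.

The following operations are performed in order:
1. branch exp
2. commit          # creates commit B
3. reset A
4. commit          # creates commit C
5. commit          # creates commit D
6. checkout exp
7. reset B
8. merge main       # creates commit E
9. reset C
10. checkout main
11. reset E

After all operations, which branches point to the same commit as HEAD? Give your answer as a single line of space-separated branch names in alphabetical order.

Answer: main

Derivation:
After op 1 (branch): HEAD=main@A [exp=A main=A]
After op 2 (commit): HEAD=main@B [exp=A main=B]
After op 3 (reset): HEAD=main@A [exp=A main=A]
After op 4 (commit): HEAD=main@C [exp=A main=C]
After op 5 (commit): HEAD=main@D [exp=A main=D]
After op 6 (checkout): HEAD=exp@A [exp=A main=D]
After op 7 (reset): HEAD=exp@B [exp=B main=D]
After op 8 (merge): HEAD=exp@E [exp=E main=D]
After op 9 (reset): HEAD=exp@C [exp=C main=D]
After op 10 (checkout): HEAD=main@D [exp=C main=D]
After op 11 (reset): HEAD=main@E [exp=C main=E]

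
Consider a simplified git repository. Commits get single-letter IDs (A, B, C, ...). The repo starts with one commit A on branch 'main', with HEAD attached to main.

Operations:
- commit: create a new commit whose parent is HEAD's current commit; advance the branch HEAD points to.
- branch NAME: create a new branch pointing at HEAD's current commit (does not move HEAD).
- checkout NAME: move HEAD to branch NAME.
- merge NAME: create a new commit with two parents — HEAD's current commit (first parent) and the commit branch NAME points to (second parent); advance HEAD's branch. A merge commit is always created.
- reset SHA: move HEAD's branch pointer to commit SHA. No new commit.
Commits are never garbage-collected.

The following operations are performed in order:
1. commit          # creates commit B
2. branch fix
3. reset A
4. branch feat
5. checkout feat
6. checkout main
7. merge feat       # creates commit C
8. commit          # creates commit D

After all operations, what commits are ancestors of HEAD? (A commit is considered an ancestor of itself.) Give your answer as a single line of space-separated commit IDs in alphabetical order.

After op 1 (commit): HEAD=main@B [main=B]
After op 2 (branch): HEAD=main@B [fix=B main=B]
After op 3 (reset): HEAD=main@A [fix=B main=A]
After op 4 (branch): HEAD=main@A [feat=A fix=B main=A]
After op 5 (checkout): HEAD=feat@A [feat=A fix=B main=A]
After op 6 (checkout): HEAD=main@A [feat=A fix=B main=A]
After op 7 (merge): HEAD=main@C [feat=A fix=B main=C]
After op 8 (commit): HEAD=main@D [feat=A fix=B main=D]

Answer: A C D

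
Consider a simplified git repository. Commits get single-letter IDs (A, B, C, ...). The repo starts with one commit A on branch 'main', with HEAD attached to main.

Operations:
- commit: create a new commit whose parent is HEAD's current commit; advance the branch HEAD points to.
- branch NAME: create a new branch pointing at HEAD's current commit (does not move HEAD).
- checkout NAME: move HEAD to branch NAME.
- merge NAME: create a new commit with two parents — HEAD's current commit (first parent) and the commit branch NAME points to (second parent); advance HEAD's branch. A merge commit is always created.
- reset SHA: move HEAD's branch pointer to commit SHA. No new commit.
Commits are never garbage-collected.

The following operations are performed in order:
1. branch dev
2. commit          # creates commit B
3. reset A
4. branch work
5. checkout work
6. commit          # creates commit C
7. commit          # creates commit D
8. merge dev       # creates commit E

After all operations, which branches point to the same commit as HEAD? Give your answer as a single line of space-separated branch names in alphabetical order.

Answer: work

Derivation:
After op 1 (branch): HEAD=main@A [dev=A main=A]
After op 2 (commit): HEAD=main@B [dev=A main=B]
After op 3 (reset): HEAD=main@A [dev=A main=A]
After op 4 (branch): HEAD=main@A [dev=A main=A work=A]
After op 5 (checkout): HEAD=work@A [dev=A main=A work=A]
After op 6 (commit): HEAD=work@C [dev=A main=A work=C]
After op 7 (commit): HEAD=work@D [dev=A main=A work=D]
After op 8 (merge): HEAD=work@E [dev=A main=A work=E]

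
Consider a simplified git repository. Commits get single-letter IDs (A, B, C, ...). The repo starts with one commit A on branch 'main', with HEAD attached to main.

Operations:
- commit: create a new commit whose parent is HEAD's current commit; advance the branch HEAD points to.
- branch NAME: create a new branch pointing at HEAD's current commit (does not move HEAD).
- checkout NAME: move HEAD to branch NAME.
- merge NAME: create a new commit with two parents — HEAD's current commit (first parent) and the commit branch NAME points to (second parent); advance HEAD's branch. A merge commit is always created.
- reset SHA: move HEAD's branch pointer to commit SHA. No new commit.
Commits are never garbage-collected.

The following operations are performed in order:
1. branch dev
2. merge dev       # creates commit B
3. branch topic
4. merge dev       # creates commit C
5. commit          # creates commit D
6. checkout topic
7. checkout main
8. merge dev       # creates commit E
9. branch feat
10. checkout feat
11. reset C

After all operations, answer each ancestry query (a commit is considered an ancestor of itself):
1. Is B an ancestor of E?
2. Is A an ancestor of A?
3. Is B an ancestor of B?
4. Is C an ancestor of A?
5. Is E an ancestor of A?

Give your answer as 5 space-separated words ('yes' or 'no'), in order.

Answer: yes yes yes no no

Derivation:
After op 1 (branch): HEAD=main@A [dev=A main=A]
After op 2 (merge): HEAD=main@B [dev=A main=B]
After op 3 (branch): HEAD=main@B [dev=A main=B topic=B]
After op 4 (merge): HEAD=main@C [dev=A main=C topic=B]
After op 5 (commit): HEAD=main@D [dev=A main=D topic=B]
After op 6 (checkout): HEAD=topic@B [dev=A main=D topic=B]
After op 7 (checkout): HEAD=main@D [dev=A main=D topic=B]
After op 8 (merge): HEAD=main@E [dev=A main=E topic=B]
After op 9 (branch): HEAD=main@E [dev=A feat=E main=E topic=B]
After op 10 (checkout): HEAD=feat@E [dev=A feat=E main=E topic=B]
After op 11 (reset): HEAD=feat@C [dev=A feat=C main=E topic=B]
ancestors(E) = {A,B,C,D,E}; B in? yes
ancestors(A) = {A}; A in? yes
ancestors(B) = {A,B}; B in? yes
ancestors(A) = {A}; C in? no
ancestors(A) = {A}; E in? no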